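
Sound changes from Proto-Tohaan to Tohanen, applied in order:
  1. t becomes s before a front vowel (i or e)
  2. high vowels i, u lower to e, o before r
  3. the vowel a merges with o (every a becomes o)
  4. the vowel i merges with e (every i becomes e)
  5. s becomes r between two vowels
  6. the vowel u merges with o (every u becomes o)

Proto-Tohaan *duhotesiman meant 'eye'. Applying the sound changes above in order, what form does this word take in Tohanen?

Tohanen: *duhotesiman
  duhotesiman → duhosesiman   [palatalisation]
  duhosesiman (rule 2 does not apply)
  duhosesiman → duhosesimon   [vowel merger]
  duhosesimon → duhosesemon   [vowel merger]
  duhosesemon → duhoreremon   [rhotacism]
  duhoreremon → dohoreremon   [vowel merger]
  giving Tohanen dohoreremon.

dohoreremon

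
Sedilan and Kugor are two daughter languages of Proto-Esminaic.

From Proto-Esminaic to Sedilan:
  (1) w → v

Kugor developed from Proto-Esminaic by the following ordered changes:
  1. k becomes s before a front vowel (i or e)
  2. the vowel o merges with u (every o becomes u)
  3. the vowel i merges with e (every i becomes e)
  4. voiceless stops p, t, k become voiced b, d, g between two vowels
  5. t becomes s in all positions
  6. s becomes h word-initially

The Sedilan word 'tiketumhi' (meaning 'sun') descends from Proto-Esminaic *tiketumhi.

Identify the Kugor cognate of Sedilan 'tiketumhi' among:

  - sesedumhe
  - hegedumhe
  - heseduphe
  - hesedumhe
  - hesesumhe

Kugor: start from *tiketumhi.
  rule 1 (palatalisation): tiketumhi → tisetumhi
  rule 2: no change — tisetumhi
  rule 3 (vowel merger): tisetumhi → tesetumhe
  rule 4 (intervocalic voicing): tesetumhe → tesedumhe
  rule 5 (unconditioned shift): tesedumhe → sesedumhe
  rule 6 (debuccalisation): sesedumhe → hesedumhe
  ⇒ Kugor hesedumhe
Among the options, 'hesedumhe' alone shows every Kugor change applied in order.

hesedumhe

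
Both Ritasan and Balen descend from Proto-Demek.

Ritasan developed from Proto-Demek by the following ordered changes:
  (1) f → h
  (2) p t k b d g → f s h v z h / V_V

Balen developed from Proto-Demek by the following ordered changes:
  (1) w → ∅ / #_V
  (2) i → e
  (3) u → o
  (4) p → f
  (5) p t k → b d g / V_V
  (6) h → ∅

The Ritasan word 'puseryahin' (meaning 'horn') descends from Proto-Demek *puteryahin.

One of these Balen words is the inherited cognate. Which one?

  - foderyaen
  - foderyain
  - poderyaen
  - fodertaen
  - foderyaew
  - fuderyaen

foderyaen

Balen: *puteryahin > puteryahen > poteryahen > foteryahen > foderyahen > foderyaen  (by vowel merger, vowel merger, unconditioned shift, intervocalic voicing, h-loss)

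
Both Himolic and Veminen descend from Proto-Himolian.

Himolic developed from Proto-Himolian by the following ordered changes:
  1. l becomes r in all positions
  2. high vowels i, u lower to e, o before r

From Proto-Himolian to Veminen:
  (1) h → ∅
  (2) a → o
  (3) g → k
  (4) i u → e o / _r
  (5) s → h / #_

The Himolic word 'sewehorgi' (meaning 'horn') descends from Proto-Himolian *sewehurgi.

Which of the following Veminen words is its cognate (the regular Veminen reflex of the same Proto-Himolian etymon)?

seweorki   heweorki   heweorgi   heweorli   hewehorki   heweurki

heweorki

Veminen: *sewehurgi > seweurgi > seweurki > seweorki > heweorki  (by h-loss, unconditioned shift, pre-rhotic lowering, debuccalisation)
Only 'heweorki' matches the regular Veminen development of *sewehurgi.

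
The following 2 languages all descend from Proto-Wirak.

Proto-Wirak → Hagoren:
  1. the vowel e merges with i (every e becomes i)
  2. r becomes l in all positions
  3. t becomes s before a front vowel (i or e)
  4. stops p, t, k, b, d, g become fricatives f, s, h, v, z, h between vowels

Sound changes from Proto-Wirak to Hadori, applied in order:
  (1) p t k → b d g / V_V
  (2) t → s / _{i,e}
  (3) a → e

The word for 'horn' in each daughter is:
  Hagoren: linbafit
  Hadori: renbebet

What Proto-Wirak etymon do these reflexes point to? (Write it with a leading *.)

Position 1: Hagoren has l, Hadori has r. Hadori preserves r here (none of its changes turn any other segment into r), so the proto-segment is *r.
Position 5: Hagoren has a, Hadori has e. Hagoren preserves a here (none of its changes turn any other segment into a), so the proto-segment is *a.
Position 7: Hagoren has i, Hadori has e. Taking the neighbouring segments as reconstructed: Hagoren i could go back to *e or *i; Hadori e could go back to *a or *e — the one source consistent with every daughter is *e.
This points to *renbapet. Verify forward in each daughter:
Hagoren: *renbapet > rinbapit > linbapit > linbafit  (by vowel merger, unconditioned shift, intervocalic lenition)
Hadori: *renbapet > renbabet > renbebet  (by intervocalic voicing, vowel merger)
No other proto-form is consistent with every reflex, so the reconstruction is *renbapet.

*renbapet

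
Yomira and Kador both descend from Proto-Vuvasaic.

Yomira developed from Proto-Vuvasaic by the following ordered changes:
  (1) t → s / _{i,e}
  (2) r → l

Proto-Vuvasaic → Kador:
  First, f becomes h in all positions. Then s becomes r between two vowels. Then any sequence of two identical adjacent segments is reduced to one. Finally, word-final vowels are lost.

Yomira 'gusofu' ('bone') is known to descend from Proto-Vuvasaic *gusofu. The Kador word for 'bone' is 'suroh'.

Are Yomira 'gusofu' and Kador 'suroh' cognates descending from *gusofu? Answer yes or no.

Derive the expected Kador reflex of *gusofu:
Kador: *gusofu
  gusofu → gusohu   [unconditioned shift]
  gusohu → gurohu   [rhotacism]
  gurohu (rule 3 does not apply)
  gurohu → guroh   [apocope]
  giving Kador guroh.
The regular Kador reflex would be 'guroh', but the attested form is 'suroh'. The correspondence is irregular, so they are not cognates (the Kador form has a different source).

no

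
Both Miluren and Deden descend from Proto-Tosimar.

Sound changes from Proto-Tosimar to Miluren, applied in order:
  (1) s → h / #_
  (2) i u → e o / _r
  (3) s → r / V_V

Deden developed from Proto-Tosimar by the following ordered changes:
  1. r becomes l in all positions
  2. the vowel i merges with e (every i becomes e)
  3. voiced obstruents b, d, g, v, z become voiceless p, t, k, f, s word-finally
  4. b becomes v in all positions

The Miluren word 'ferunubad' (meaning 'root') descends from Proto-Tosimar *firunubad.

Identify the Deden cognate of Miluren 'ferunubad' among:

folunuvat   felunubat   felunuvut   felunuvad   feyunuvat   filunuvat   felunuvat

felunuvat

Deden: *firunubad > filunubad > felunubad > felunubat > felunuvat  (by unconditioned shift, vowel merger, final devoicing, unconditioned shift)
The other candidates each miss or misapply at least one Deden change.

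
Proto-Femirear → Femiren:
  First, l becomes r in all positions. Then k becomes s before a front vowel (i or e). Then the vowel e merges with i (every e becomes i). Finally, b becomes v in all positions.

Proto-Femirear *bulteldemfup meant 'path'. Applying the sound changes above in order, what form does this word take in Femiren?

Femiren: *bulteldemfup
  bulteldemfup → burterdemfup   [unconditioned shift]
  burterdemfup (rule 2 does not apply)
  burterdemfup → burtirdimfup   [vowel merger]
  burtirdimfup → vurtirdimfup   [unconditioned shift]
  giving Femiren vurtirdimfup.

vurtirdimfup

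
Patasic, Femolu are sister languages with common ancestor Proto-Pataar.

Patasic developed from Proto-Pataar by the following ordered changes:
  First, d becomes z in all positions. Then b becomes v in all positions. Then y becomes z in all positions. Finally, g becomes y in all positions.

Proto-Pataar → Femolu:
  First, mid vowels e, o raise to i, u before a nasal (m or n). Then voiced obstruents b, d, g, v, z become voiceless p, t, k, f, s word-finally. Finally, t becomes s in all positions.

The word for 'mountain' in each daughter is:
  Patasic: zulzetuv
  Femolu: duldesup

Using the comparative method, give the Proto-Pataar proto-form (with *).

*duldetub

Position 1: Patasic has z, Femolu has d. Femolu preserves d here (none of its changes turn any other segment into d), so the proto-segment is *d.
Position 4: Patasic has z, Femolu has d. Femolu preserves d here (none of its changes turn any other segment into d), so the proto-segment is *d.
Position 8: Patasic has v, Femolu has p. Taking the neighbouring segments as reconstructed: Patasic v could go back to *b or *v; Femolu p could go back to *p or *b — the one source consistent with every daughter is *b.
Continuing position by position gives *duldetub; check it forward:
Patasic: *duldetub
  duldetub → zulzetub   [unconditioned shift]
  zulzetub → zulzetuv   [unconditioned shift]
  zulzetuv (rule 3 does not apply)
  zulzetuv (rule 4 does not apply)
  giving Patasic zulzetuv.
Femolu: start from *duldetub.
  rule 1: no change — duldetub
  rule 2 (final devoicing): duldetub → duldetup
  rule 3 (unconditioned shift): duldetup → duldesup
  ⇒ Femolu duldesup
*duldetub is the unique common source.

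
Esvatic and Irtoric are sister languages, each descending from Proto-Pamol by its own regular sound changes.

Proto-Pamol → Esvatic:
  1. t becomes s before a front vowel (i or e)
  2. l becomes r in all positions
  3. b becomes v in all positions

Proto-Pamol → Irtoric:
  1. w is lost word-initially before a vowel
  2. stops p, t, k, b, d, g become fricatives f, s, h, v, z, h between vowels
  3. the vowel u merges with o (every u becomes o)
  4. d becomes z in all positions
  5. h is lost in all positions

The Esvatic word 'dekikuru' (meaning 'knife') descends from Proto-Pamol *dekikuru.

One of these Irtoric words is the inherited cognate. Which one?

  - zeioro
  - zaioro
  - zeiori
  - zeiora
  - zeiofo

zeioro

Irtoric: *dekikuru
  dekikuru (rule 1 does not apply)
  dekikuru → dehihuru   [intervocalic lenition]
  dehihuru → dehihoro   [vowel merger]
  dehihoro → zehihoro   [unconditioned shift]
  zehihoro → zeioro   [h-loss]
  giving Irtoric zeioro.
Only 'zeioro' matches the regular Irtoric development of *dekikuru.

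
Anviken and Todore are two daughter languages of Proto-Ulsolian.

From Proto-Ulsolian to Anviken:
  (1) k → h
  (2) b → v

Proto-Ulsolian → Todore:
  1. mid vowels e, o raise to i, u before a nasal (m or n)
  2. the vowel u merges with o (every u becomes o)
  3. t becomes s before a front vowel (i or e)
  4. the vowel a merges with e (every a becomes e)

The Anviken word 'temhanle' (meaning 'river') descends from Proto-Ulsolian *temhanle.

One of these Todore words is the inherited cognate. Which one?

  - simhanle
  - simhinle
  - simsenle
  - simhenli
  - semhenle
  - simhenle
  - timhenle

Todore: *temhanle
  temhanle → timhanle   [pre-nasal raising]
  timhanle (rule 2 does not apply)
  timhanle → simhanle   [palatalisation]
  simhanle → simhenle   [vowel merger]
  giving Todore simhenle.

simhenle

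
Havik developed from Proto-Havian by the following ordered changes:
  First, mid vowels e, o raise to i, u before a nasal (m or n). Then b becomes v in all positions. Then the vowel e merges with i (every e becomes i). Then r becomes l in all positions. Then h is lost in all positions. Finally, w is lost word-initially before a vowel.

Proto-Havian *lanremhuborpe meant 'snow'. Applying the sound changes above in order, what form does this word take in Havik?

Havik: start from *lanremhuborpe.
  rule 1 (pre-nasal raising): lanremhuborpe → lanrimhuborpe
  rule 2 (unconditioned shift): lanrimhuborpe → lanrimhuvorpe
  rule 3 (vowel merger): lanrimhuvorpe → lanrimhuvorpi
  rule 4 (unconditioned shift): lanrimhuvorpi → lanlimhuvolpi
  rule 5 (h-loss): lanlimhuvolpi → lanlimuvolpi
  rule 6: no change — lanlimuvolpi
  ⇒ Havik lanlimuvolpi

lanlimuvolpi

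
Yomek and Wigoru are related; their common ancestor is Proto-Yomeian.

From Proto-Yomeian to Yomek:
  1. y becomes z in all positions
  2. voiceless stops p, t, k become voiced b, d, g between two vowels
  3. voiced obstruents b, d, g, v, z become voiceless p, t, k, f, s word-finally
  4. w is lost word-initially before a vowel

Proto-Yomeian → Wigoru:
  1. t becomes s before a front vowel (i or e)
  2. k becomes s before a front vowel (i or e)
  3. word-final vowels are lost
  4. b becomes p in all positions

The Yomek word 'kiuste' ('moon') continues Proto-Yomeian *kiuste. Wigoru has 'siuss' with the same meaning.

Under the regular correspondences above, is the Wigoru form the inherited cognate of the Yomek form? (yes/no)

Derive the expected Wigoru reflex of *kiuste:
Wigoru: start from *kiuste.
  rule 1 (palatalisation): kiuste → kiusse
  rule 2 (palatalisation): kiusse → siusse
  rule 3 (apocope): siusse → siuss
  rule 4: no change — siuss
  ⇒ Wigoru siuss
Wigoru 'siuss' matches the regular reflex exactly, so the pair is cognate.

yes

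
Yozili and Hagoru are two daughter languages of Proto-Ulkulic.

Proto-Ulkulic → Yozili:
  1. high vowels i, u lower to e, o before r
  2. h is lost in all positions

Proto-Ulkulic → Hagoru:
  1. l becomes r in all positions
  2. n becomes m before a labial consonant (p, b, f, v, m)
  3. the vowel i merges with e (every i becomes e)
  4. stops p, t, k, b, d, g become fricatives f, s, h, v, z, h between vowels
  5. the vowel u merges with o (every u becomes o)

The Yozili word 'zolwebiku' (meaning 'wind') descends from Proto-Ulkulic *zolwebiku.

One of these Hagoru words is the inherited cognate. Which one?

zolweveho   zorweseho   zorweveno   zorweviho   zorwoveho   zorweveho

zorweveho

Hagoru: *zolwebiku
  zolwebiku → zorwebiku   [unconditioned shift]
  zorwebiku (rule 2 does not apply)
  zorwebiku → zorwebeku   [vowel merger]
  zorwebeku → zorwevehu   [intervocalic lenition]
  zorwevehu → zorweveho   [vowel merger]
  giving Hagoru zorweveho.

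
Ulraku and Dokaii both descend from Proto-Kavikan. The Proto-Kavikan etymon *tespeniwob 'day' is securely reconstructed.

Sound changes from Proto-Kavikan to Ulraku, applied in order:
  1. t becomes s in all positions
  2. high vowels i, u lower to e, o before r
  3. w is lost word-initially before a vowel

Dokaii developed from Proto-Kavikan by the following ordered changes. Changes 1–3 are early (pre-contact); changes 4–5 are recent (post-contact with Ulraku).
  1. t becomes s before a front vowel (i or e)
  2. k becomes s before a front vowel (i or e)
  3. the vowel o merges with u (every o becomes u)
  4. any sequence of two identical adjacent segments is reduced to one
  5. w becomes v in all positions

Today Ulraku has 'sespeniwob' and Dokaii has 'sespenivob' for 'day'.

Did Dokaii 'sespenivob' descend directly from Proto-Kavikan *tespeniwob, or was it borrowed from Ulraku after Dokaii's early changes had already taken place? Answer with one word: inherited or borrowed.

borrowed

If inherited, *tespeniwob would pass through all of Dokaii's changes:
Dokaii: *tespeniwob
  tespeniwob → sespeniwob   [palatalisation]
  sespeniwob (rule 2 does not apply)
  sespeniwob → sespeniwub   [vowel merger]
  sespeniwub (rule 4 does not apply)
  sespeniwub → sespenivub   [unconditioned shift]
  giving Dokaii sespenivub.
If borrowed from Ulraku 'sespeniwob' after the early changes, it would undergo only the recent ones:
  rule 4 (degemination): no change (sespeniwob)
  rule 5 (unconditioned shift): sespeniwob → sespenivob
  ⇒ as a loan: sespenivob
Dokaii 'sespenivob' matches the loan outcome 'sespenivob', not the inherited 'sespenivub' — it skipped the early Dokaii changes, so it was borrowed from Ulraku.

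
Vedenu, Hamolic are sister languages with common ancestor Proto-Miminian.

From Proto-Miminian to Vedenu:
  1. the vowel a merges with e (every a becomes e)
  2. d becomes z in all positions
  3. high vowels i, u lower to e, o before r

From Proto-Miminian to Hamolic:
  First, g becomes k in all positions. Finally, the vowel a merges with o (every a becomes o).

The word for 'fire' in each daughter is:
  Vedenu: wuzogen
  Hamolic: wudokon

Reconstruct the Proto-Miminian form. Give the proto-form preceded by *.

*wudogan

Position 6: Vedenu has e, Hamolic has o. Taking the neighbouring segments as reconstructed: Vedenu e could go back to *a or *e; Hamolic o could go back to *a or *o — the one source consistent with every daughter is *a.
Position 5: Vedenu has g, Hamolic has k. Vedenu preserves g here (none of its changes turn any other segment into g), so the proto-segment is *g.
Verify the candidate proto-form against each daughter:
Vedenu: start from *wudogan.
  rule 1 (vowel merger): wudogan → wudogen
  rule 2 (unconditioned shift): wudogen → wuzogen
  rule 3: no change — wuzogen
  ⇒ Vedenu wuzogen
Hamolic: *wudogan
  wudogan → wudokan   [unconditioned shift]
  wudokan → wudokon   [vowel merger]
  giving Hamolic wudokon.
*wudogan is the unique common source.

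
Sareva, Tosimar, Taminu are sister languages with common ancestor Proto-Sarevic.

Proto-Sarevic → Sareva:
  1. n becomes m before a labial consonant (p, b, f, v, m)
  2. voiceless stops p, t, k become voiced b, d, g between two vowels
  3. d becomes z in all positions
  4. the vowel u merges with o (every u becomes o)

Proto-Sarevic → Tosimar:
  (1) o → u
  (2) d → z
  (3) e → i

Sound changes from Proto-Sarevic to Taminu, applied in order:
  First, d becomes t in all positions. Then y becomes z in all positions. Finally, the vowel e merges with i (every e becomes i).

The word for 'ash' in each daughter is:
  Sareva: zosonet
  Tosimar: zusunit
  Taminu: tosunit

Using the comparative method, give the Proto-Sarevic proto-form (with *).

Position 4: Sareva has o, Tosimar has u, Taminu has u. Taminu preserves u here (none of its changes turn any other segment into u), so the proto-segment is *u.
Position 2: Sareva has o, Tosimar has u, Taminu has o. Taminu preserves o here (none of its changes turn any other segment into o), so the proto-segment is *o.
Verify the candidate proto-form against each daughter:
Sareva: *dosunet > zosunet > zosonet  (by unconditioned shift, vowel merger)
Tosimar: *dosunet > dusunet > zusunet > zusunit  (by vowel merger, unconditioned shift, vowel merger)
Taminu: *dosunet
  dosunet → tosunet   [unconditioned shift]
  tosunet (rule 2 does not apply)
  tosunet → tosunit   [vowel merger]
  giving Taminu tosunit.
*dosunet is the unique common source.

*dosunet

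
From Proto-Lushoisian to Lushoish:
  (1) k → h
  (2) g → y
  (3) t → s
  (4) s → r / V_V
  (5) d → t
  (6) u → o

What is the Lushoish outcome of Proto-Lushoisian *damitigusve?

tamiriyosve

Lushoish: *damitigusve > damitiyusve > damisiyusve > damiriyusve > tamiriyusve > tamiriyosve  (by unconditioned shift, unconditioned shift, rhotacism, unconditioned shift, vowel merger)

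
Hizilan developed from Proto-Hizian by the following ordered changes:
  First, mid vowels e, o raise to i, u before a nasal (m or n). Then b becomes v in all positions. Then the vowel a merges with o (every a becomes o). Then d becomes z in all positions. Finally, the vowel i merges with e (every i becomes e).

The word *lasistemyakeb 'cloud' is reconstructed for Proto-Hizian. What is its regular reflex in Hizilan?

losestemyokev

Hizilan: *lasistemyakeb
  lasistemyakeb → lasistimyakeb   [pre-nasal raising]
  lasistimyakeb → lasistimyakev   [unconditioned shift]
  lasistimyakev → losistimyokev   [vowel merger]
  losistimyokev (rule 4 does not apply)
  losistimyokev → losestemyokev   [vowel merger]
  giving Hizilan losestemyokev.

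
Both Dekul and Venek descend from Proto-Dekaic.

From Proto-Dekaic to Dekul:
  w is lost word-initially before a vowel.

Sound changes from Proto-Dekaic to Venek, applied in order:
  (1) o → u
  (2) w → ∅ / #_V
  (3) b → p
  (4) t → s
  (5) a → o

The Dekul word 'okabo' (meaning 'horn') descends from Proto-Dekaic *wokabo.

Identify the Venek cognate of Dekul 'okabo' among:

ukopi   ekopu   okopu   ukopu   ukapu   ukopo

ukopu

Venek: *wokabo
  wokabo → wukabu   [vowel merger]
  wukabu → ukabu   [glide loss]
  ukabu → ukapu   [unconditioned shift]
  ukapu (rule 4 does not apply)
  ukapu → ukopu   [vowel merger]
  giving Venek ukopu.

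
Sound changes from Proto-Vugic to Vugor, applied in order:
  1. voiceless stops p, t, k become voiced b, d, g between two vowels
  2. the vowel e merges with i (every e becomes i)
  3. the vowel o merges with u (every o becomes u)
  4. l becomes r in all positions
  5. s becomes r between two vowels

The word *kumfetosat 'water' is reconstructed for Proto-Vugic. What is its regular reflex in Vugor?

kumfidurat

Vugor: *kumfetosat > kumfedosat > kumfidosat > kumfidusat > kumfidurat  (by intervocalic voicing, vowel merger, vowel merger, rhotacism)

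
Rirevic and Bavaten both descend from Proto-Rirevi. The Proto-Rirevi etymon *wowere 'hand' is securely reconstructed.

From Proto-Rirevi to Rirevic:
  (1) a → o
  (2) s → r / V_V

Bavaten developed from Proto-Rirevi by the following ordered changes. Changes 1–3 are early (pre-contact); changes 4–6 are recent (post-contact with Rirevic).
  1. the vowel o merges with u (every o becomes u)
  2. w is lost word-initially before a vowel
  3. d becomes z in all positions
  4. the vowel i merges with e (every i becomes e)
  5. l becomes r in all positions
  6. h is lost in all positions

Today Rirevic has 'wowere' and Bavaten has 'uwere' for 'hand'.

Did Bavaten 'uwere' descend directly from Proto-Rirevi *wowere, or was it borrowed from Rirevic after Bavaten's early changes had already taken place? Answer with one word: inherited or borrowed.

inherited

If inherited, *wowere would pass through all of Bavaten's changes:
Bavaten: *wowere > wuwere > uwere  (by vowel merger, glide loss)
If borrowed from Rirevic 'wowere' after the early changes, it would undergo only the recent ones:
  rule 4 (vowel merger): no change (wowere)
  rule 5 (unconditioned shift): no change (wowere)
  rule 6 (h-loss): no change (wowere)
  ⇒ as a loan: wowere
Bavaten 'uwere' matches the inherited outcome exactly, so it is an inherited cognate, not a loan.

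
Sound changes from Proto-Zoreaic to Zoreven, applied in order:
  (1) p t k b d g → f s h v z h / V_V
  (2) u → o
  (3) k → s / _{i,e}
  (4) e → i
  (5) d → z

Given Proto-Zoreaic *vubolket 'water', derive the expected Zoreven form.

vovolsit

Zoreven: start from *vubolket.
  rule 1 (intervocalic lenition): vubolket → vuvolket
  rule 2 (vowel merger): vuvolket → vovolket
  rule 3 (palatalisation): vovolket → vovolset
  rule 4 (vowel merger): vovolset → vovolsit
  rule 5: no change — vovolsit
  ⇒ Zoreven vovolsit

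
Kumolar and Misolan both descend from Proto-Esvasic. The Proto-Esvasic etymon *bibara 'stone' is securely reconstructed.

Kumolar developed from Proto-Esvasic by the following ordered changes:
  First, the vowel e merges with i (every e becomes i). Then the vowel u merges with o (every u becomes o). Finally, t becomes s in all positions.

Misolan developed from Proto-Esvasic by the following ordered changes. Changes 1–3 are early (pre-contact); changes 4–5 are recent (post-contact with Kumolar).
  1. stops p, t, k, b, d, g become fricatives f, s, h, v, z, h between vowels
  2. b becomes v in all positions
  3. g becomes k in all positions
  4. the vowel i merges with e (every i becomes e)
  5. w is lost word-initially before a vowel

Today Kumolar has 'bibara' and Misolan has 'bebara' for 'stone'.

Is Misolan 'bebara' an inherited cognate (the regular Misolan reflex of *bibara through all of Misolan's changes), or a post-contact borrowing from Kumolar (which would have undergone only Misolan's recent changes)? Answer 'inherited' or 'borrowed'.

If inherited, *bibara would pass through all of Misolan's changes:
Misolan: *bibara
  bibara → bivara   [intervocalic lenition]
  bivara → vivara   [unconditioned shift]
  vivara (rule 3 does not apply)
  vivara → vevara   [vowel merger]
  vevara (rule 5 does not apply)
  giving Misolan vevara.
If borrowed from Kumolar 'bibara' after the early changes, it would undergo only the recent ones:
  rule 4 (vowel merger): bibara → bebara
  rule 5 (glide loss): no change (bebara)
  ⇒ as a loan: bebara
Misolan 'bebara' matches the loan outcome 'bebara', not the inherited 'vevara' — it skipped the early Misolan changes, so it was borrowed from Kumolar.

borrowed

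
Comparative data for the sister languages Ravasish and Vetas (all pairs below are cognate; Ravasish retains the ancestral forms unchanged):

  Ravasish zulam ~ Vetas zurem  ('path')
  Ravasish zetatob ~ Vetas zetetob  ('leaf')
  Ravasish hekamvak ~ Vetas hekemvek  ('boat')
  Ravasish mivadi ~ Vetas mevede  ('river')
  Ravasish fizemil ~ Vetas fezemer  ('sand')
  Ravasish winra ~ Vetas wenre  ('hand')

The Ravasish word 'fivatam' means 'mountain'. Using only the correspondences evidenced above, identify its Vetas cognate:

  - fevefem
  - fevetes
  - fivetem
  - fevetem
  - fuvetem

fevetem

mivadi ~ mevede — Ravasish i corresponds to Vetas e after a consonant, before a labial obstruent.
zetatob ~ zetetob, hekamvak ~ hekemvek — Ravasish a corresponds to Vetas e after a consonant, before a consonant other than r, m, n, p, b, f, v.
zulam ~ zurem, hekamvak ~ hekemvek — Ravasish a corresponds to Vetas e after a consonant, before a nasal.
Applying these to Ravasish 'fivatam':
  fivatam → fevatam   (i→e after a consonant, before a labial obstruent)
  fevatam → fevetam   (a→e after a consonant, before a consonant other than r, m, n, p, b, f, v)
  fevetam → fevetem   (a→e after a consonant, before a nasal)
So the Vetas cognate is 'fevetem'.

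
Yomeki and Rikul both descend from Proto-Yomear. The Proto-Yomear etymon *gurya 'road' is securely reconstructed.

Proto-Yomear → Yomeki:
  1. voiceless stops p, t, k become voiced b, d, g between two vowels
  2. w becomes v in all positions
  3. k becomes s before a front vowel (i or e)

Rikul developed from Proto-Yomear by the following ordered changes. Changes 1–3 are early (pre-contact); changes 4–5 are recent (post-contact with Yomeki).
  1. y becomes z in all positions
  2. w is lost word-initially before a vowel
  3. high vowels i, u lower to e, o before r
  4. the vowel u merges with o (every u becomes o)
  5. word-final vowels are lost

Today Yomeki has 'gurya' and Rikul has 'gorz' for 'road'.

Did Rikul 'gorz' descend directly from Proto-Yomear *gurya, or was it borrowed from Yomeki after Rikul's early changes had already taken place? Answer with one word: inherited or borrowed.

inherited

If inherited, *gurya would pass through all of Rikul's changes:
Rikul: *gurya > gurza > gorza > gorz  (by unconditioned shift, pre-rhotic lowering, apocope)
If borrowed from Yomeki 'gurya' after the early changes, it would undergo only the recent ones:
  rule 4 (vowel merger): gurya → gorya
  rule 5 (apocope): gorya → gory
  ⇒ as a loan: gory
Rikul 'gorz' matches the inherited outcome exactly, so it is an inherited cognate, not a loan.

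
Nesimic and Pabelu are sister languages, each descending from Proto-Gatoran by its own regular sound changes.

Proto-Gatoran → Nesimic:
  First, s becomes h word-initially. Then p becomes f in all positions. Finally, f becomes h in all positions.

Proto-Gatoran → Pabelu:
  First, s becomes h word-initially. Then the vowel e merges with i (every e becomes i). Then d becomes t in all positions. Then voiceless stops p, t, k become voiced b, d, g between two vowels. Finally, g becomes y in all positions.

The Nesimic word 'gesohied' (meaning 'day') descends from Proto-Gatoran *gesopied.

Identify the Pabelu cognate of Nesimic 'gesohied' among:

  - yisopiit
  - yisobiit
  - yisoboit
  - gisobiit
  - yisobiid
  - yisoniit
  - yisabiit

yisobiit

Pabelu: *gesopied
  gesopied (rule 1 does not apply)
  gesopied → gisopiid   [vowel merger]
  gisopiid → gisopiit   [unconditioned shift]
  gisopiit → gisobiit   [intervocalic voicing]
  gisobiit → yisobiit   [unconditioned shift]
  giving Pabelu yisobiit.
The other candidates each miss or misapply at least one Pabelu change.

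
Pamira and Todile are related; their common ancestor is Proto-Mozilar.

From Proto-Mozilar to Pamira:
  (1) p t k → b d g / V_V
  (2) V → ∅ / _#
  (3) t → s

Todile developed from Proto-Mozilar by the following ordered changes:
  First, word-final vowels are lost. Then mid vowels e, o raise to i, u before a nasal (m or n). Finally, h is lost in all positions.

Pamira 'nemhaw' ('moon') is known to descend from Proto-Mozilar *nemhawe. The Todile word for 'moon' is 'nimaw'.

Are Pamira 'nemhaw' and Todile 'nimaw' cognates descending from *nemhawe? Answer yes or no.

yes

Derive the expected Todile reflex of *nemhawe:
Todile: *nemhawe
  nemhawe → nemhaw   [apocope]
  nemhaw → nimhaw   [pre-nasal raising]
  nimhaw → nimaw   [h-loss]
  giving Todile nimaw.
Todile 'nimaw' matches the regular reflex exactly, so the pair is cognate.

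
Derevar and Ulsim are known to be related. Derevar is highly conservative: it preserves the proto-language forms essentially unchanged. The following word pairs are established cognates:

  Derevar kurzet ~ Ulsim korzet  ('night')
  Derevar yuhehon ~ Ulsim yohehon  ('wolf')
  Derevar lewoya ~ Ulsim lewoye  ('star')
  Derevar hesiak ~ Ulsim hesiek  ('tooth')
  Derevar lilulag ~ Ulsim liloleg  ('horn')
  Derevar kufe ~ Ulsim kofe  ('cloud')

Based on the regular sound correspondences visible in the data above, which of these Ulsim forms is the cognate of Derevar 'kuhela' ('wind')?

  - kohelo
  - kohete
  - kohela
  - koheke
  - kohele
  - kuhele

yuhehon ~ yohehon, lilulag ~ liloleg — Derevar u corresponds to Ulsim o after a consonant, before a consonant other than r, m, n, p, b, f, v.
lewoya ~ lewoye — Derevar a corresponds to Ulsim e word-finally.
Applying these to Derevar 'kuhela':
  kuhela → kohela   (u→o after a consonant, before a consonant other than r, m, n, p, b, f, v)
  kohela → kohele   (a→e word-finally)
So the Ulsim cognate is 'kohele'.

kohele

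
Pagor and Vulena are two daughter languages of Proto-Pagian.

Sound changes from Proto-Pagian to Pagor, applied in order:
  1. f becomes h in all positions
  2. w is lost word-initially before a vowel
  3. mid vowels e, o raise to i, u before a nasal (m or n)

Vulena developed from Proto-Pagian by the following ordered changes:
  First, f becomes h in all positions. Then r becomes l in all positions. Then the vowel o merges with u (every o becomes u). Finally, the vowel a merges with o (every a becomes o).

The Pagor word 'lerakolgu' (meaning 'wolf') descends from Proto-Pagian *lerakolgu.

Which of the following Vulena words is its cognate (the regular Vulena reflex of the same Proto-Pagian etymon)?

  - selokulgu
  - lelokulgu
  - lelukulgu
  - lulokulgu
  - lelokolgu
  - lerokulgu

Vulena: *lerakolgu > lelakolgu > lelakulgu > lelokulgu  (by unconditioned shift, vowel merger, vowel merger)

lelokulgu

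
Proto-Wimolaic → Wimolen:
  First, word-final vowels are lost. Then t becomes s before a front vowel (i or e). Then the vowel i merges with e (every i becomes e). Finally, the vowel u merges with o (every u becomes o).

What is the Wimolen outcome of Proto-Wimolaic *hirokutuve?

herokotov

Wimolen: *hirokutuve
  hirokutuve → hirokutuv   [apocope]
  hirokutuv (rule 2 does not apply)
  hirokutuv → herokutuv   [vowel merger]
  herokutuv → herokotov   [vowel merger]
  giving Wimolen herokotov.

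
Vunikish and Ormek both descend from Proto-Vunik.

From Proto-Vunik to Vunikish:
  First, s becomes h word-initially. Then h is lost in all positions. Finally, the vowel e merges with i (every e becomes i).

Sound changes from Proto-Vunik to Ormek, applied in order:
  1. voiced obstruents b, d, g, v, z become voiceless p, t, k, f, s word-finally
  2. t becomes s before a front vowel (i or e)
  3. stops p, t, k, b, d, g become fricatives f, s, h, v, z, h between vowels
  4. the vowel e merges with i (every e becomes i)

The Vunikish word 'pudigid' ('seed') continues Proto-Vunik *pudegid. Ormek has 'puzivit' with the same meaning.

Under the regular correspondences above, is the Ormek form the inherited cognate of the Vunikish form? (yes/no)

Derive the expected Ormek reflex of *pudegid:
Ormek: start from *pudegid.
  rule 1 (final devoicing): pudegid → pudegit
  rule 2: no change — pudegit
  rule 3 (intervocalic lenition): pudegit → puzehit
  rule 4 (vowel merger): puzehit → puzihit
  ⇒ Ormek puzihit
The regular Ormek reflex would be 'puzihit', but the attested form is 'puzivit'. The correspondence is irregular, so they are not cognates (the Ormek form has a different source).

no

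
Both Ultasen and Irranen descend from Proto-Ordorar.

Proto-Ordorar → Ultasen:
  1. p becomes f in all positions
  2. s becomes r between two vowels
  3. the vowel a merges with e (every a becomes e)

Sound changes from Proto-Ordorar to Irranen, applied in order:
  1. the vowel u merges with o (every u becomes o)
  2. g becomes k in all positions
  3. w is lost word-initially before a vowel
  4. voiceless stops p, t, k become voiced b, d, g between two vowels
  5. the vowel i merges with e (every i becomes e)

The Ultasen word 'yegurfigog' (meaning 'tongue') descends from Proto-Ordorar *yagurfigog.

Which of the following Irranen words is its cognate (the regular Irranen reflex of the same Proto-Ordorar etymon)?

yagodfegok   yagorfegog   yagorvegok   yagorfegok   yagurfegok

yagorfegok

Irranen: *yagurfigog > yagorfigog > yakorfikok > yagorfigok > yagorfegok  (by vowel merger, unconditioned shift, intervocalic voicing, vowel merger)
Among the options, 'yagorfegok' alone shows every Irranen change applied in order.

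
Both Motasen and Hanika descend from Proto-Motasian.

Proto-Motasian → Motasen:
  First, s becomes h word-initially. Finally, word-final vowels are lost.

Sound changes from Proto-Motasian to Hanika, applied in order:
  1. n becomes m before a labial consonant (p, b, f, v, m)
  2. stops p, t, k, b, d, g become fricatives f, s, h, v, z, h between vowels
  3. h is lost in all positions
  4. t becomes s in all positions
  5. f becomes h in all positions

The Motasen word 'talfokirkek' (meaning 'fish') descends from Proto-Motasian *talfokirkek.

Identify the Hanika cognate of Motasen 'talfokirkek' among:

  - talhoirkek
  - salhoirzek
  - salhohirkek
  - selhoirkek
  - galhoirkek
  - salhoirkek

salhoirkek

Hanika: start from *talfokirkek.
  rule 1: no change — talfokirkek
  rule 2 (intervocalic lenition): talfokirkek → talfohirkek
  rule 3 (h-loss): talfohirkek → talfoirkek
  rule 4 (unconditioned shift): talfoirkek → salfoirkek
  rule 5 (unconditioned shift): salfoirkek → salhoirkek
  ⇒ Hanika salhoirkek
Among the options, 'salhoirkek' alone shows every Hanika change applied in order.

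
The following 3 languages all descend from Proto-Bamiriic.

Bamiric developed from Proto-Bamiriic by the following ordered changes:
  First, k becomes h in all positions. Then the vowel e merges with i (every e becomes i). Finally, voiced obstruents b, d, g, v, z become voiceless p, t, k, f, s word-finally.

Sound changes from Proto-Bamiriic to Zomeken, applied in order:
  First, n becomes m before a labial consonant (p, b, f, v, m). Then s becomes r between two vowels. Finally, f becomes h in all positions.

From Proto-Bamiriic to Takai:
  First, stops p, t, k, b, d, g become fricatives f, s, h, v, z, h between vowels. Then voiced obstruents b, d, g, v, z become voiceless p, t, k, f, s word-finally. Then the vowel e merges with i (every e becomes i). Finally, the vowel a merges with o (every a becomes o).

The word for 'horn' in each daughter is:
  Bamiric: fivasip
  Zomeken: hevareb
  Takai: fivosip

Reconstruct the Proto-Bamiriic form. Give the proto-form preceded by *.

Position 6: Bamiric has i, Zomeken has e, Takai has i. Zomeken preserves e here (none of its changes turn any other segment into e), so the proto-segment is *e.
Position 1: Bamiric has f, Zomeken has h, Takai has f. Taking the neighbouring segments as reconstructed: Bamiric f can only go back to *f; Zomeken h could go back to *f or *h; Takai f can only go back to *f — the one source consistent with every daughter is *f.
Position 7: Bamiric has p, Zomeken has b, Takai has p. Zomeken preserves b here (none of its changes turn any other segment into b), so the proto-segment is *b.
Verify the candidate proto-form against each daughter:
Bamiric: *fevaseb > fivasib > fivasip  (by vowel merger, final devoicing)
Zomeken: *fevaseb
  fevaseb (rule 1 does not apply)
  fevaseb → fevareb   [rhotacism]
  fevareb → hevareb   [unconditioned shift]
  giving Zomeken hevareb.
Takai: *fevaseb
  fevaseb (rule 1 does not apply)
  fevaseb → fevasep   [final devoicing]
  fevasep → fivasip   [vowel merger]
  fivasip → fivosip   [vowel merger]
  giving Takai fivosip.
No other proto-form is consistent with every reflex, so the reconstruction is *fevaseb.

*fevaseb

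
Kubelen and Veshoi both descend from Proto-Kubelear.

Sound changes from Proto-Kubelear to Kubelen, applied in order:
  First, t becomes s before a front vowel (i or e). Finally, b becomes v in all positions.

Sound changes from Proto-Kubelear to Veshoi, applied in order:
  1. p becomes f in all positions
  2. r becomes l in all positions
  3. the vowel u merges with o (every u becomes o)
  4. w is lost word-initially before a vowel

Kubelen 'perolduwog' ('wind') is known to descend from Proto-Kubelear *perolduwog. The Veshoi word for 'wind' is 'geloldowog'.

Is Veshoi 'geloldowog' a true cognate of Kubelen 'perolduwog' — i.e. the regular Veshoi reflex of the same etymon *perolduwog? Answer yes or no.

no

Derive the expected Veshoi reflex of *perolduwog:
Veshoi: start from *perolduwog.
  rule 1 (unconditioned shift): perolduwog → ferolduwog
  rule 2 (unconditioned shift): ferolduwog → felolduwog
  rule 3 (vowel merger): felolduwog → feloldowog
  rule 4: no change — feloldowog
  ⇒ Veshoi feloldowog
The regular Veshoi reflex would be 'feloldowog', but the attested form is 'geloldowog'. The correspondence is irregular, so they are not cognates (the Veshoi form has a different source).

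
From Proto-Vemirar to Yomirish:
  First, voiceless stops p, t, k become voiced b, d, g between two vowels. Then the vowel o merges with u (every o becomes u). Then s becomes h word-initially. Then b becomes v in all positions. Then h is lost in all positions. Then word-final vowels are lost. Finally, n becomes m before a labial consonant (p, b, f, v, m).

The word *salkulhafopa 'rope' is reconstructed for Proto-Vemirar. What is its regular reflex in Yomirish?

alkulafuv

Yomirish: *salkulhafopa > salkulhafoba > salkulhafuba > halkulhafuba > halkulhafuva > alkulafuva > alkulafuv  (by intervocalic voicing, vowel merger, debuccalisation, unconditioned shift, h-loss, apocope)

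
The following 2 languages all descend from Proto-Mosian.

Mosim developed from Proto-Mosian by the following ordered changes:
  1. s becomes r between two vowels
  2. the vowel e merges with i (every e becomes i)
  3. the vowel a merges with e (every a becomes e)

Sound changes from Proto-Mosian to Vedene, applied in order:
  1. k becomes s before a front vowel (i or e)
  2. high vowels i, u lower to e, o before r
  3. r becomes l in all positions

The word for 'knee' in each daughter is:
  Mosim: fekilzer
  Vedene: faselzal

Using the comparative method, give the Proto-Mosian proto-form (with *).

*fakelzar

Position 3: Mosim has k, Vedene has s. Mosim preserves k here (none of its changes turn any other segment into k), so the proto-segment is *k.
Position 2: Mosim has e, Vedene has a. Vedene preserves a here (none of its changes turn any other segment into a), so the proto-segment is *a.
This points to *fakelzar. Verify forward in each daughter:
Mosim: *fakelzar
  fakelzar (rule 1 does not apply)
  fakelzar → fakilzar   [vowel merger]
  fakilzar → fekilzer   [vowel merger]
  giving Mosim fekilzer.
Vedene: start from *fakelzar.
  rule 1 (palatalisation): fakelzar → faselzar
  rule 2: no change — faselzar
  rule 3 (unconditioned shift): faselzar → faselzal
  ⇒ Vedene faselzal
Only *fakelzar yields all of Mosim fekilzer, Vedene faselzal.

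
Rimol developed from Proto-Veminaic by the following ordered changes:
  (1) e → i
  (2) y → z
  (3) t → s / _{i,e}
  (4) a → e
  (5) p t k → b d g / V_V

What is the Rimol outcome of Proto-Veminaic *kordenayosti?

kordinezossi

Rimol: *kordenayosti
  kordenayosti → kordinayosti   [vowel merger]
  kordinayosti → kordinazosti   [unconditioned shift]
  kordinazosti → kordinazossi   [palatalisation]
  kordinazossi → kordinezossi   [vowel merger]
  kordinezossi (rule 5 does not apply)
  giving Rimol kordinezossi.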